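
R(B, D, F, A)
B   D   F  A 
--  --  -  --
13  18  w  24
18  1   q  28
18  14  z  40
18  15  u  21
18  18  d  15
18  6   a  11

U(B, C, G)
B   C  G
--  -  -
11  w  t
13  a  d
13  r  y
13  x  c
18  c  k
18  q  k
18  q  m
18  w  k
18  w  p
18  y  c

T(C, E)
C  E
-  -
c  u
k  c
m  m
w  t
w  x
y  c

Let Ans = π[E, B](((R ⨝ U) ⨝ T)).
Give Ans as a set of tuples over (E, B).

Natural join on B: {(13, 18, w, 24, a, d), (13, 18, w, 24, r, y), (13, 18, w, 24, x, c), (18, 1, q, 28, c, k), (18, 1, q, 28, q, k), (18, 1, q, 28, q, m), (18, 1, q, 28, w, k), (18, 1, q, 28, w, p), (18, 1, q, 28, y, c), (18, 14, z, 40, c, k), (18, 14, z, 40, q, k), (18, 14, z, 40, q, m), (18, 14, z, 40, w, k), (18, 14, z, 40, w, p), (18, 14, z, 40, y, c), (18, 15, u, 21, c, k), (18, 15, u, 21, q, k), (18, 15, u, 21, q, m), (18, 15, u, 21, w, k), (18, 15, u, 21, w, p), (18, 15, u, 21, y, c), (18, 18, d, 15, c, k), (18, 18, d, 15, q, k), (18, 18, d, 15, q, m), (18, 18, d, 15, w, k), (18, 18, d, 15, w, p), (18, 18, d, 15, y, c), (18, 6, a, 11, c, k), (18, 6, a, 11, q, k), (18, 6, a, 11, q, m), (18, 6, a, 11, w, k), (18, 6, a, 11, w, p), (18, 6, a, 11, y, c)}
Natural join on C: {(18, 1, q, 28, c, k, u), (18, 1, q, 28, w, k, t), (18, 1, q, 28, w, k, x), (18, 1, q, 28, w, p, t), (18, 1, q, 28, w, p, x), (18, 1, q, 28, y, c, c), (18, 14, z, 40, c, k, u), (18, 14, z, 40, w, k, t), (18, 14, z, 40, w, k, x), (18, 14, z, 40, w, p, t), (18, 14, z, 40, w, p, x), (18, 14, z, 40, y, c, c), (18, 15, u, 21, c, k, u), (18, 15, u, 21, w, k, t), (18, 15, u, 21, w, k, x), (18, 15, u, 21, w, p, t), (18, 15, u, 21, w, p, x), (18, 15, u, 21, y, c, c), (18, 18, d, 15, c, k, u), (18, 18, d, 15, w, k, t), (18, 18, d, 15, w, k, x), (18, 18, d, 15, w, p, t), (18, 18, d, 15, w, p, x), (18, 18, d, 15, y, c, c), (18, 6, a, 11, c, k, u), (18, 6, a, 11, w, k, t), (18, 6, a, 11, w, k, x), (18, 6, a, 11, w, p, t), (18, 6, a, 11, w, p, x), (18, 6, a, 11, y, c, c)}
Projecting to E, B (26 duplicate(s) eliminated): {(c, 18), (t, 18), (u, 18), (x, 18)}

{(c, 18), (t, 18), (u, 18), (x, 18)}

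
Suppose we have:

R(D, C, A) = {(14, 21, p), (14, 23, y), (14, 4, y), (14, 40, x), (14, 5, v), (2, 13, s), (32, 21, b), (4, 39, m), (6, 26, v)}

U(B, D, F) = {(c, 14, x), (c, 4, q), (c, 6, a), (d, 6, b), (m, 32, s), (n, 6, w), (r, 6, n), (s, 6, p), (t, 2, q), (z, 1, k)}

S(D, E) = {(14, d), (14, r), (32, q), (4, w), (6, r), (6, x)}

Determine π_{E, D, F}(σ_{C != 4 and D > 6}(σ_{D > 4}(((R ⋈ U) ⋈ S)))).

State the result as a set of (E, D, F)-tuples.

{(d, 14, x), (q, 32, s), (r, 14, x)}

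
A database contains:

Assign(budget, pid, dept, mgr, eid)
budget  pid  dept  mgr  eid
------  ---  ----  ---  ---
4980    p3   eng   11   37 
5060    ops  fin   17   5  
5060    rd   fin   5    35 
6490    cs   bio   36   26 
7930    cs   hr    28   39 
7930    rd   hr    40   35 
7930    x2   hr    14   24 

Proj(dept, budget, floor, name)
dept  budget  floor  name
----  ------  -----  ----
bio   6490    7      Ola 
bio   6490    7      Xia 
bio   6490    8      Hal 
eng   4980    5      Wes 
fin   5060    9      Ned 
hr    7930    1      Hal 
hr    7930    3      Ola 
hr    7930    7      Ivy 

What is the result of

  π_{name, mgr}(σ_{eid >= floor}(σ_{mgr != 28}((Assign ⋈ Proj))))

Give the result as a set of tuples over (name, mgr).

Joining Assign and Proj on budget, dept yields {(4980, p3, eng, 11, 37, 5, Wes), (5060, ops, fin, 17, 5, 9, Ned), (5060, rd, fin, 5, 35, 9, Ned), (6490, cs, bio, 36, 26, 7, Ola), (6490, cs, bio, 36, 26, 7, Xia), (6490, cs, bio, 36, 26, 8, Hal), (7930, cs, hr, 28, 39, 1, Hal), (7930, cs, hr, 28, 39, 3, Ola), (7930, cs, hr, 28, 39, 7, Ivy), (7930, rd, hr, 40, 35, 1, Hal), (7930, rd, hr, 40, 35, 3, Ola), (7930, rd, hr, 40, 35, 7, Ivy), (7930, x2, hr, 14, 24, 1, Hal), (7930, x2, hr, 14, 24, 3, Ola), (7930, x2, hr, 14, 24, 7, Ivy)}.
σ[mgr != 28]: keep tuples satisfying mgr != 28 → {(4980, p3, eng, 11, 37, 5, Wes), (5060, ops, fin, 17, 5, 9, Ned), (5060, rd, fin, 5, 35, 9, Ned), (6490, cs, bio, 36, 26, 7, Ola), (6490, cs, bio, 36, 26, 7, Xia), (6490, cs, bio, 36, 26, 8, Hal), (7930, rd, hr, 40, 35, 1, Hal), (7930, rd, hr, 40, 35, 3, Ola), (7930, rd, hr, 40, 35, 7, Ivy), (7930, x2, hr, 14, 24, 1, Hal), (7930, x2, hr, 14, 24, 3, Ola), (7930, x2, hr, 14, 24, 7, Ivy)}
σ[eid >= floor]: keep tuples satisfying eid >= floor → {(4980, p3, eng, 11, 37, 5, Wes), (5060, rd, fin, 5, 35, 9, Ned), (6490, cs, bio, 36, 26, 7, Ola), (6490, cs, bio, 36, 26, 7, Xia), (6490, cs, bio, 36, 26, 8, Hal), (7930, rd, hr, 40, 35, 1, Hal), (7930, rd, hr, 40, 35, 3, Ola), (7930, rd, hr, 40, 35, 7, Ivy), (7930, x2, hr, 14, 24, 1, Hal), (7930, x2, hr, 14, 24, 3, Ola), (7930, x2, hr, 14, 24, 7, Ivy)}
π[name, mgr]: project onto (name, mgr) → {(Hal, 14), (Hal, 36), (Hal, 40), (Ivy, 14), (Ivy, 40), (Ned, 5), (Ola, 14), (Ola, 36), (Ola, 40), (Wes, 11), (Xia, 36)}

{(Hal, 14), (Hal, 36), (Hal, 40), (Ivy, 14), (Ivy, 40), (Ned, 5), (Ola, 14), (Ola, 36), (Ola, 40), (Wes, 11), (Xia, 36)}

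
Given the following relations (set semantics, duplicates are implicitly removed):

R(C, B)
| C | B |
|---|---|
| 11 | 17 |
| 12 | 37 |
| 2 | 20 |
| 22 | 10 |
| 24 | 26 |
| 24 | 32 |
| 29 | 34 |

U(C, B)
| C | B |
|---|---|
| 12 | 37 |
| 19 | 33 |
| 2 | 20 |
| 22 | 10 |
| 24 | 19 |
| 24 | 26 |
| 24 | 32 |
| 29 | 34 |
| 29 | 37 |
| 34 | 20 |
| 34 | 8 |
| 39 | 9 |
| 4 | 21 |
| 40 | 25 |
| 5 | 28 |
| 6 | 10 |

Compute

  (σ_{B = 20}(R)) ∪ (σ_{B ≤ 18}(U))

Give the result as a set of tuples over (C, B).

{(2, 20), (22, 10), (34, 8), (39, 9), (6, 10)}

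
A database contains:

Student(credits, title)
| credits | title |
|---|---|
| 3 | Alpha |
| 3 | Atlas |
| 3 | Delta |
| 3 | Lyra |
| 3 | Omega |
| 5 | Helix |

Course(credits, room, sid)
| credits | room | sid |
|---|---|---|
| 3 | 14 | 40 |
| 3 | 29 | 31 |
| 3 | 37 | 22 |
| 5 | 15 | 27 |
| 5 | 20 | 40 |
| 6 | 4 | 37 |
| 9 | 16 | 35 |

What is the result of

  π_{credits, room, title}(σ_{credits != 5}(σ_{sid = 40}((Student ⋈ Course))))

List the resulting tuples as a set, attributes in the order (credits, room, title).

Natural join on credits: {(3, Alpha, 14, 40), (3, Alpha, 29, 31), (3, Alpha, 37, 22), (3, Atlas, 14, 40), (3, Atlas, 29, 31), (3, Atlas, 37, 22), (3, Delta, 14, 40), (3, Delta, 29, 31), (3, Delta, 37, 22), (3, Lyra, 14, 40), (3, Lyra, 29, 31), (3, Lyra, 37, 22), (3, Omega, 14, 40), (3, Omega, 29, 31), (3, Omega, 37, 22), (5, Helix, 15, 27), (5, Helix, 20, 40)}
Selection sid = 40: {(3, Alpha, 14, 40), (3, Atlas, 14, 40), (3, Delta, 14, 40), (3, Lyra, 14, 40), (3, Omega, 14, 40), (5, Helix, 20, 40)}
Selection credits != 5: {(3, Alpha, 14, 40), (3, Atlas, 14, 40), (3, Delta, 14, 40), (3, Lyra, 14, 40), (3, Omega, 14, 40)}
π_{credits, room, title} gives {(3, 14, Alpha), (3, 14, Atlas), (3, 14, Delta), (3, 14, Lyra), (3, 14, Omega)}.

{(3, 14, Alpha), (3, 14, Atlas), (3, 14, Delta), (3, 14, Lyra), (3, 14, Omega)}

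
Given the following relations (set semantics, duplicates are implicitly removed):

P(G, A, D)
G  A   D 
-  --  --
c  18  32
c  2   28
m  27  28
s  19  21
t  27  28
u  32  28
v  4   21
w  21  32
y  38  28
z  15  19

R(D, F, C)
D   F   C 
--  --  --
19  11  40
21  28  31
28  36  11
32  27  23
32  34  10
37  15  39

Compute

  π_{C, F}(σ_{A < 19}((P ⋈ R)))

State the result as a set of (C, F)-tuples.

{(10, 34), (11, 36), (23, 27), (31, 28), (40, 11)}

Joining P and R on D yields {(c, 18, 32, 27, 23), (c, 18, 32, 34, 10), (c, 2, 28, 36, 11), (m, 27, 28, 36, 11), (s, 19, 21, 28, 31), (t, 27, 28, 36, 11), (u, 32, 28, 36, 11), (v, 4, 21, 28, 31), (w, 21, 32, 27, 23), (w, 21, 32, 34, 10), (y, 38, 28, 36, 11), (z, 15, 19, 11, 40)}.
Filtering on A < 19 leaves {(c, 18, 32, 27, 23), (c, 18, 32, 34, 10), (c, 2, 28, 36, 11), (v, 4, 21, 28, 31), (z, 15, 19, 11, 40)}.
Keep only column(s) C, F: {(10, 34), (11, 36), (23, 27), (31, 28), (40, 11)}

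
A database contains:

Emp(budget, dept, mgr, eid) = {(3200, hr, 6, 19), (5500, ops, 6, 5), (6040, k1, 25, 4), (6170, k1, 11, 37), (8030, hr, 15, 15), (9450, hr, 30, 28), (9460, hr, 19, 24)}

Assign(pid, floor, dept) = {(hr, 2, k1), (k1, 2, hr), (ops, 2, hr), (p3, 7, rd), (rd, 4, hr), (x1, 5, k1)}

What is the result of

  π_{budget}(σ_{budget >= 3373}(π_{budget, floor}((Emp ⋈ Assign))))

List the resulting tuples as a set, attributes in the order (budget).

{6040, 6170, 8030, 9450, 9460}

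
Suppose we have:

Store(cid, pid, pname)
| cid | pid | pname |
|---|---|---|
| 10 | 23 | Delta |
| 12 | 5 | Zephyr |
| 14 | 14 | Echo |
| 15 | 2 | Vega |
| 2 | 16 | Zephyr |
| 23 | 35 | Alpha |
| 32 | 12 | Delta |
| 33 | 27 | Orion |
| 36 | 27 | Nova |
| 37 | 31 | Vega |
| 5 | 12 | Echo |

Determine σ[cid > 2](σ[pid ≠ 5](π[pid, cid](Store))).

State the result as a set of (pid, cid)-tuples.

{(12, 32), (12, 5), (14, 14), (2, 15), (23, 10), (27, 33), (27, 36), (31, 37), (35, 23)}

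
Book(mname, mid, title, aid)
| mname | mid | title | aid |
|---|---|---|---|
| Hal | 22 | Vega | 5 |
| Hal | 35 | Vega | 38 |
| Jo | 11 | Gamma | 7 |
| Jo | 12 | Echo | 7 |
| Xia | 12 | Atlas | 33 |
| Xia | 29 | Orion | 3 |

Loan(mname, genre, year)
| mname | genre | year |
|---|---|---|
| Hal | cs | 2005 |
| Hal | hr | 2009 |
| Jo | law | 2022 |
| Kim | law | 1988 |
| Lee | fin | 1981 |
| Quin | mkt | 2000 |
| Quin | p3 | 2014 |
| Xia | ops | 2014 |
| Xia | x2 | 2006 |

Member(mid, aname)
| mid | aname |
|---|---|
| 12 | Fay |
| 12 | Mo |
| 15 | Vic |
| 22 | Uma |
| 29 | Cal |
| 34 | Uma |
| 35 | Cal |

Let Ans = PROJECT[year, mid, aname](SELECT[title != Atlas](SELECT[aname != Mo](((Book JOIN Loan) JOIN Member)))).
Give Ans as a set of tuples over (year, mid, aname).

{(2005, 22, Uma), (2005, 35, Cal), (2006, 29, Cal), (2009, 22, Uma), (2009, 35, Cal), (2014, 29, Cal), (2022, 12, Fay)}

Natural join on mname: {(Hal, 22, Vega, 5, cs, 2005), (Hal, 22, Vega, 5, hr, 2009), (Hal, 35, Vega, 38, cs, 2005), (Hal, 35, Vega, 38, hr, 2009), (Jo, 11, Gamma, 7, law, 2022), (Jo, 12, Echo, 7, law, 2022), (Xia, 12, Atlas, 33, ops, 2014), (Xia, 12, Atlas, 33, x2, 2006), (Xia, 29, Orion, 3, ops, 2014), (Xia, 29, Orion, 3, x2, 2006)}
Natural join on mid: {(Hal, 22, Vega, 5, cs, 2005, Uma), (Hal, 22, Vega, 5, hr, 2009, Uma), (Hal, 35, Vega, 38, cs, 2005, Cal), (Hal, 35, Vega, 38, hr, 2009, Cal), (Jo, 12, Echo, 7, law, 2022, Fay), (Jo, 12, Echo, 7, law, 2022, Mo), (Xia, 12, Atlas, 33, ops, 2014, Fay), (Xia, 12, Atlas, 33, ops, 2014, Mo), (Xia, 12, Atlas, 33, x2, 2006, Fay), (Xia, 12, Atlas, 33, x2, 2006, Mo), (Xia, 29, Orion, 3, ops, 2014, Cal), (Xia, 29, Orion, 3, x2, 2006, Cal)}
Selection aname != Mo: {(Hal, 22, Vega, 5, cs, 2005, Uma), (Hal, 22, Vega, 5, hr, 2009, Uma), (Hal, 35, Vega, 38, cs, 2005, Cal), (Hal, 35, Vega, 38, hr, 2009, Cal), (Jo, 12, Echo, 7, law, 2022, Fay), (Xia, 12, Atlas, 33, ops, 2014, Fay), (Xia, 12, Atlas, 33, x2, 2006, Fay), (Xia, 29, Orion, 3, ops, 2014, Cal), (Xia, 29, Orion, 3, x2, 2006, Cal)}
Selection title != Atlas: {(Hal, 22, Vega, 5, cs, 2005, Uma), (Hal, 22, Vega, 5, hr, 2009, Uma), (Hal, 35, Vega, 38, cs, 2005, Cal), (Hal, 35, Vega, 38, hr, 2009, Cal), (Jo, 12, Echo, 7, law, 2022, Fay), (Xia, 29, Orion, 3, ops, 2014, Cal), (Xia, 29, Orion, 3, x2, 2006, Cal)}
π[year, mid, aname]: project onto (year, mid, aname) → {(2005, 22, Uma), (2005, 35, Cal), (2006, 29, Cal), (2009, 22, Uma), (2009, 35, Cal), (2014, 29, Cal), (2022, 12, Fay)}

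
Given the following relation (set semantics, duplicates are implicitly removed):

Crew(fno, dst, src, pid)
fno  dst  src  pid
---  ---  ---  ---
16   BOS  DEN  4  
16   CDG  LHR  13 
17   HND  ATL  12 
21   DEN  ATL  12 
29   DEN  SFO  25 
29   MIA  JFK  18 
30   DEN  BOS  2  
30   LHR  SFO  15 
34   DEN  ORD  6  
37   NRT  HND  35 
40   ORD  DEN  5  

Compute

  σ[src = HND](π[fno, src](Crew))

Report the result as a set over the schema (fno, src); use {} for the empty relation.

{(37, HND)}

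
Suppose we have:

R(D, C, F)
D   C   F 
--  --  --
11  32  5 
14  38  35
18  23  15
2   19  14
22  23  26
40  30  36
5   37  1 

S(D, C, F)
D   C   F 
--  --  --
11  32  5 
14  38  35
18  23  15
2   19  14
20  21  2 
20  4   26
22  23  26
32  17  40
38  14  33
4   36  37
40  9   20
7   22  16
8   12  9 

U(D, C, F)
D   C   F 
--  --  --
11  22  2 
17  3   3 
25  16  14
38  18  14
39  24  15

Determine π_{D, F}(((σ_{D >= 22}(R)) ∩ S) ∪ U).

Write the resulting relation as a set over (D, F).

{(11, 2), (17, 3), (22, 26), (25, 14), (38, 14), (39, 15)}

Filtering on D >= 22 leaves {(22, 23, 26), (40, 30, 36)}.
Set intersection of the two operands is {(22, 23, 26)}.
Set union of the two operands is {(11, 22, 2), (17, 3, 3), (22, 23, 26), (25, 16, 14), (38, 18, 14), (39, 24, 15)}.
π_{D, F} gives {(11, 2), (17, 3), (22, 26), (25, 14), (38, 14), (39, 15)}.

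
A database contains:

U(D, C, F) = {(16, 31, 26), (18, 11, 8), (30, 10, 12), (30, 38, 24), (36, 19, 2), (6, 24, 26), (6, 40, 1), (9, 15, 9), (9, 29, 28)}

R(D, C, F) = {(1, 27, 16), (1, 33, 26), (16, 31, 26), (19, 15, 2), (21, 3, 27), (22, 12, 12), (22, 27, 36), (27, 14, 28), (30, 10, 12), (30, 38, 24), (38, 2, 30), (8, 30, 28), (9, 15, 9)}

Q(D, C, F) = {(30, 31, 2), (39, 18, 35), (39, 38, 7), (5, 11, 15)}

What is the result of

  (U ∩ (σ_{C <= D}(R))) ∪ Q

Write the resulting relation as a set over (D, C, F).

{(30, 10, 12), (30, 31, 2), (39, 18, 35), (39, 38, 7), (5, 11, 15)}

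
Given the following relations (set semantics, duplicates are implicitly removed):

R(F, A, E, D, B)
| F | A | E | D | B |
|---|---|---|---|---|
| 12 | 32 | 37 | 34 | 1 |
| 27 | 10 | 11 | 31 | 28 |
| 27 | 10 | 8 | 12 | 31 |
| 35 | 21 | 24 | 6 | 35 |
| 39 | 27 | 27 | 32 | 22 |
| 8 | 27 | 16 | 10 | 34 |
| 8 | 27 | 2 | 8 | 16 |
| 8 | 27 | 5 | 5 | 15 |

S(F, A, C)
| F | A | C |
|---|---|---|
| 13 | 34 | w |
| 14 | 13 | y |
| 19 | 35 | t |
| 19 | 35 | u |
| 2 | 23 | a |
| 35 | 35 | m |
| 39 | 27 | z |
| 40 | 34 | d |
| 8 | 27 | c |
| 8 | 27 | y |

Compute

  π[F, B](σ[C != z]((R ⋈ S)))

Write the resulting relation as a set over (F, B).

{(8, 15), (8, 16), (8, 34)}

Joining R and S on F, A yields {(39, 27, 27, 32, 22, z), (8, 27, 16, 10, 34, c), (8, 27, 16, 10, 34, y), (8, 27, 2, 8, 16, c), (8, 27, 2, 8, 16, y), (8, 27, 5, 5, 15, c), (8, 27, 5, 5, 15, y)}.
Selection C != z: {(8, 27, 16, 10, 34, c), (8, 27, 16, 10, 34, y), (8, 27, 2, 8, 16, c), (8, 27, 2, 8, 16, y), (8, 27, 5, 5, 15, c), (8, 27, 5, 5, 15, y)}
π[F, B]: project onto (F, B) (3 duplicate(s) eliminated) → {(8, 15), (8, 16), (8, 34)}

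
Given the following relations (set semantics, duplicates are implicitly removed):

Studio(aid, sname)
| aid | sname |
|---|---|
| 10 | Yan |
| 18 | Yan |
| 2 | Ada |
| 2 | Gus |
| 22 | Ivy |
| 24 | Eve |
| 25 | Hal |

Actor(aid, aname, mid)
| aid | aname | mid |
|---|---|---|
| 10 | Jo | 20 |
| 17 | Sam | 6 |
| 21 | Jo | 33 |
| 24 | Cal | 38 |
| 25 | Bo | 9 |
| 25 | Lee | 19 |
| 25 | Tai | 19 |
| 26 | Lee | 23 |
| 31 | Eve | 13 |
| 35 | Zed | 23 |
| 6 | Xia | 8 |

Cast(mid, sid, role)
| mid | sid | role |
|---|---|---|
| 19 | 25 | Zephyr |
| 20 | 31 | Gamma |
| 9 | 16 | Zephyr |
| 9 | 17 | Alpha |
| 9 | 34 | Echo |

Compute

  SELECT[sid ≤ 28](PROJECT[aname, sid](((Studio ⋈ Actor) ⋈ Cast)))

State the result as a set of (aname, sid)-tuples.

Joining Studio and Actor on aid yields {(10, Yan, Jo, 20), (24, Eve, Cal, 38), (25, Hal, Bo, 9), (25, Hal, Lee, 19), (25, Hal, Tai, 19)}.
Joining (Studio ⋈ Actor) and Cast on mid yields {(10, Yan, Jo, 20, 31, Gamma), (25, Hal, Bo, 9, 16, Zephyr), (25, Hal, Bo, 9, 17, Alpha), (25, Hal, Bo, 9, 34, Echo), (25, Hal, Lee, 19, 25, Zephyr), (25, Hal, Tai, 19, 25, Zephyr)}.
π_{aname, sid} gives {(Bo, 16), (Bo, 17), (Bo, 34), (Jo, 31), (Lee, 25), (Tai, 25)}.
σ[sid ≤ 28]: keep tuples satisfying sid ≤ 28 → {(Bo, 16), (Bo, 17), (Lee, 25), (Tai, 25)}

{(Bo, 16), (Bo, 17), (Lee, 25), (Tai, 25)}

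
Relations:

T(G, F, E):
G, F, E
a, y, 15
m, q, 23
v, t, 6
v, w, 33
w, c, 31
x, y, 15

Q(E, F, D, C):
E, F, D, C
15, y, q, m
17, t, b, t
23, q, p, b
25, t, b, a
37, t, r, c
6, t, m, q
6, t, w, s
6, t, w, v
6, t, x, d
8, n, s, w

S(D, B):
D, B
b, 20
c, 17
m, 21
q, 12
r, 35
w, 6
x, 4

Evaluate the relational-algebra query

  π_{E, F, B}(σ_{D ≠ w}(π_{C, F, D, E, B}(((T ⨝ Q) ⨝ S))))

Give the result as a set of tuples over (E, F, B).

{(15, y, 12), (6, t, 21), (6, t, 4)}

Natural join on F, E: {(a, y, 15, q, m), (m, q, 23, p, b), (v, t, 6, m, q), (v, t, 6, w, s), (v, t, 6, w, v), (v, t, 6, x, d), (x, y, 15, q, m)}
Natural join on D: {(a, y, 15, q, m, 12), (v, t, 6, m, q, 21), (v, t, 6, w, s, 6), (v, t, 6, w, v, 6), (v, t, 6, x, d, 4), (x, y, 15, q, m, 12)}
Keep only column(s) C, F, D, E, B (1 duplicate(s) eliminated): {(d, t, x, 6, 4), (m, y, q, 15, 12), (q, t, m, 6, 21), (s, t, w, 6, 6), (v, t, w, 6, 6)}
σ[D ≠ w]: keep tuples satisfying D ≠ w → {(d, t, x, 6, 4), (m, y, q, 15, 12), (q, t, m, 6, 21)}
Keep only column(s) E, F, B: {(15, y, 12), (6, t, 21), (6, t, 4)}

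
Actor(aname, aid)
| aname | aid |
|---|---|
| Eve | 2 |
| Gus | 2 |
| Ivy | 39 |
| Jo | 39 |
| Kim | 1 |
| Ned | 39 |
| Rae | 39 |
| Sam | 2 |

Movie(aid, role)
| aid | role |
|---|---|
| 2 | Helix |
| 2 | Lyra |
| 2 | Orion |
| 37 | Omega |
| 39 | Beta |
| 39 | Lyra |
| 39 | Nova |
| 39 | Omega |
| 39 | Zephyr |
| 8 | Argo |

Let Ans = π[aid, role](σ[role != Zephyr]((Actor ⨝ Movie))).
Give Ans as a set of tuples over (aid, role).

{(2, Helix), (2, Lyra), (2, Orion), (39, Beta), (39, Lyra), (39, Nova), (39, Omega)}

Actor ⋈ Movie (natural join on aid): {(Eve, 2, Helix), (Eve, 2, Lyra), (Eve, 2, Orion), (Gus, 2, Helix), (Gus, 2, Lyra), (Gus, 2, Orion), (Ivy, 39, Beta), (Ivy, 39, Lyra), (Ivy, 39, Nova), (Ivy, 39, Omega), (Ivy, 39, Zephyr), (Jo, 39, Beta), (Jo, 39, Lyra), (Jo, 39, Nova), (Jo, 39, Omega), (Jo, 39, Zephyr), (Ned, 39, Beta), (Ned, 39, Lyra), (Ned, 39, Nova), (Ned, 39, Omega), (Ned, 39, Zephyr), (Rae, 39, Beta), (Rae, 39, Lyra), (Rae, 39, Nova), (Rae, 39, Omega), (Rae, 39, Zephyr), (Sam, 2, Helix), (Sam, 2, Lyra), (Sam, 2, Orion)}
σ[role != Zephyr]: keep tuples satisfying role != Zephyr → {(Eve, 2, Helix), (Eve, 2, Lyra), (Eve, 2, Orion), (Gus, 2, Helix), (Gus, 2, Lyra), (Gus, 2, Orion), (Ivy, 39, Beta), (Ivy, 39, Lyra), (Ivy, 39, Nova), (Ivy, 39, Omega), (Jo, 39, Beta), (Jo, 39, Lyra), (Jo, 39, Nova), (Jo, 39, Omega), (Ned, 39, Beta), (Ned, 39, Lyra), (Ned, 39, Nova), (Ned, 39, Omega), (Rae, 39, Beta), (Rae, 39, Lyra), (Rae, 39, Nova), (Rae, 39, Omega), (Sam, 2, Helix), (Sam, 2, Lyra), (Sam, 2, Orion)}
Projecting to aid, role (18 duplicate(s) eliminated): {(2, Helix), (2, Lyra), (2, Orion), (39, Beta), (39, Lyra), (39, Nova), (39, Omega)}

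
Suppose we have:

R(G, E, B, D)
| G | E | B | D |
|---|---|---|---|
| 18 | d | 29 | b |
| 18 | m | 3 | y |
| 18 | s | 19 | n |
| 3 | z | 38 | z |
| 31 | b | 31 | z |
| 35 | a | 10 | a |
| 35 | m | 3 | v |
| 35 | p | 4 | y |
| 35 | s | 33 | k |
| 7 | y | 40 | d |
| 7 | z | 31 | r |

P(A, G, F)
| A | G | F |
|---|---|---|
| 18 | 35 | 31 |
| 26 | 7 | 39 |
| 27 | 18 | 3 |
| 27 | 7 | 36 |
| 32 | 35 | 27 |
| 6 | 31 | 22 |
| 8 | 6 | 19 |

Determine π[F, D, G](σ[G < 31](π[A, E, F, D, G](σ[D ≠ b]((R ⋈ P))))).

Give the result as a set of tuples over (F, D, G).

{(3, n, 18), (3, y, 18), (36, d, 7), (36, r, 7), (39, d, 7), (39, r, 7)}

Natural join on G: {(18, d, 29, b, 27, 3), (18, m, 3, y, 27, 3), (18, s, 19, n, 27, 3), (31, b, 31, z, 6, 22), (35, a, 10, a, 18, 31), (35, a, 10, a, 32, 27), (35, m, 3, v, 18, 31), (35, m, 3, v, 32, 27), (35, p, 4, y, 18, 31), (35, p, 4, y, 32, 27), (35, s, 33, k, 18, 31), (35, s, 33, k, 32, 27), (7, y, 40, d, 26, 39), (7, y, 40, d, 27, 36), (7, z, 31, r, 26, 39), (7, z, 31, r, 27, 36)}
σ[D ≠ b]: keep tuples satisfying D ≠ b → {(18, m, 3, y, 27, 3), (18, s, 19, n, 27, 3), (31, b, 31, z, 6, 22), (35, a, 10, a, 18, 31), (35, a, 10, a, 32, 27), (35, m, 3, v, 18, 31), (35, m, 3, v, 32, 27), (35, p, 4, y, 18, 31), (35, p, 4, y, 32, 27), (35, s, 33, k, 18, 31), (35, s, 33, k, 32, 27), (7, y, 40, d, 26, 39), (7, y, 40, d, 27, 36), (7, z, 31, r, 26, 39), (7, z, 31, r, 27, 36)}
Projecting to A, E, F, D, G: {(18, a, 31, a, 35), (18, m, 31, v, 35), (18, p, 31, y, 35), (18, s, 31, k, 35), (26, y, 39, d, 7), (26, z, 39, r, 7), (27, m, 3, y, 18), (27, s, 3, n, 18), (27, y, 36, d, 7), (27, z, 36, r, 7), (32, a, 27, a, 35), (32, m, 27, v, 35), (32, p, 27, y, 35), (32, s, 27, k, 35), (6, b, 22, z, 31)}
σ[G < 31]: keep tuples satisfying G < 31 → {(26, y, 39, d, 7), (26, z, 39, r, 7), (27, m, 3, y, 18), (27, s, 3, n, 18), (27, y, 36, d, 7), (27, z, 36, r, 7)}
Projecting to F, D, G: {(3, n, 18), (3, y, 18), (36, d, 7), (36, r, 7), (39, d, 7), (39, r, 7)}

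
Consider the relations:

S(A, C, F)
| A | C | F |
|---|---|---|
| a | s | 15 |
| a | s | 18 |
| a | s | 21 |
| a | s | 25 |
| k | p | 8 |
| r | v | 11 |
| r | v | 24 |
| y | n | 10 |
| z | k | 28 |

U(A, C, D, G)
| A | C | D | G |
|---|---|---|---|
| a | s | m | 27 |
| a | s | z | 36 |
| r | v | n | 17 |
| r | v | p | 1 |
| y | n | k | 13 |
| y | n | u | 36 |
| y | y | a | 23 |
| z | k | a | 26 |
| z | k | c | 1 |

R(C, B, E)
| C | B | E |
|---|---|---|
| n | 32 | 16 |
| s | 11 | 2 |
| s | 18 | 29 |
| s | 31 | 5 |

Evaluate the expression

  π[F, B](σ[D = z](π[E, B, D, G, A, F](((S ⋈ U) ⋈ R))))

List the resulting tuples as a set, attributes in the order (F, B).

Joining S and U on A, C yields {(a, s, 15, m, 27), (a, s, 15, z, 36), (a, s, 18, m, 27), (a, s, 18, z, 36), (a, s, 21, m, 27), (a, s, 21, z, 36), (a, s, 25, m, 27), (a, s, 25, z, 36), (r, v, 11, n, 17), (r, v, 11, p, 1), (r, v, 24, n, 17), (r, v, 24, p, 1), (y, n, 10, k, 13), (y, n, 10, u, 36), (z, k, 28, a, 26), (z, k, 28, c, 1)}.
Joining (S ⋈ U) and R on C yields {(a, s, 15, m, 27, 11, 2), (a, s, 15, m, 27, 18, 29), (a, s, 15, m, 27, 31, 5), (a, s, 15, z, 36, 11, 2), (a, s, 15, z, 36, 18, 29), (a, s, 15, z, 36, 31, 5), (a, s, 18, m, 27, 11, 2), (a, s, 18, m, 27, 18, 29), (a, s, 18, m, 27, 31, 5), (a, s, 18, z, 36, 11, 2), (a, s, 18, z, 36, 18, 29), (a, s, 18, z, 36, 31, 5), (a, s, 21, m, 27, 11, 2), (a, s, 21, m, 27, 18, 29), (a, s, 21, m, 27, 31, 5), (a, s, 21, z, 36, 11, 2), (a, s, 21, z, 36, 18, 29), (a, s, 21, z, 36, 31, 5), (a, s, 25, m, 27, 11, 2), (a, s, 25, m, 27, 18, 29), (a, s, 25, m, 27, 31, 5), (a, s, 25, z, 36, 11, 2), (a, s, 25, z, 36, 18, 29), (a, s, 25, z, 36, 31, 5), (y, n, 10, k, 13, 32, 16), (y, n, 10, u, 36, 32, 16)}.
π[E, B, D, G, A, F]: project onto (E, B, D, G, A, F) → {(16, 32, k, 13, y, 10), (16, 32, u, 36, y, 10), (2, 11, m, 27, a, 15), (2, 11, m, 27, a, 18), (2, 11, m, 27, a, 21), (2, 11, m, 27, a, 25), (2, 11, z, 36, a, 15), (2, 11, z, 36, a, 18), (2, 11, z, 36, a, 21), (2, 11, z, 36, a, 25), (29, 18, m, 27, a, 15), (29, 18, m, 27, a, 18), (29, 18, m, 27, a, 21), (29, 18, m, 27, a, 25), (29, 18, z, 36, a, 15), (29, 18, z, 36, a, 18), (29, 18, z, 36, a, 21), (29, 18, z, 36, a, 25), (5, 31, m, 27, a, 15), (5, 31, m, 27, a, 18), (5, 31, m, 27, a, 21), (5, 31, m, 27, a, 25), (5, 31, z, 36, a, 15), (5, 31, z, 36, a, 18), (5, 31, z, 36, a, 21), (5, 31, z, 36, a, 25)}
σ[D = z]: keep tuples satisfying D = z → {(2, 11, z, 36, a, 15), (2, 11, z, 36, a, 18), (2, 11, z, 36, a, 21), (2, 11, z, 36, a, 25), (29, 18, z, 36, a, 15), (29, 18, z, 36, a, 18), (29, 18, z, 36, a, 21), (29, 18, z, 36, a, 25), (5, 31, z, 36, a, 15), (5, 31, z, 36, a, 18), (5, 31, z, 36, a, 21), (5, 31, z, 36, a, 25)}
π[F, B]: project onto (F, B) → {(15, 11), (15, 18), (15, 31), (18, 11), (18, 18), (18, 31), (21, 11), (21, 18), (21, 31), (25, 11), (25, 18), (25, 31)}

{(15, 11), (15, 18), (15, 31), (18, 11), (18, 18), (18, 31), (21, 11), (21, 18), (21, 31), (25, 11), (25, 18), (25, 31)}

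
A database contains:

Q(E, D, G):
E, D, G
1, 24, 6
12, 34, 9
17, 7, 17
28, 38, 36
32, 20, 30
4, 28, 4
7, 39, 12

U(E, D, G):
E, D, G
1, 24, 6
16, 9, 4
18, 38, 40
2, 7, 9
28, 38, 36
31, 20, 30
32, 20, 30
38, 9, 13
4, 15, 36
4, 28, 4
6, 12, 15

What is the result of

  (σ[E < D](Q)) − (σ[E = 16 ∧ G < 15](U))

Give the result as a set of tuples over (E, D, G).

{(1, 24, 6), (12, 34, 9), (28, 38, 36), (4, 28, 4), (7, 39, 12)}

σ[E < D]: keep tuples satisfying E < D → {(1, 24, 6), (12, 34, 9), (28, 38, 36), (4, 28, 4), (7, 39, 12)}
σ[E = 16 ∧ G < 15]: keep tuples satisfying E = 16 ∧ G < 15 → {(16, 9, 4)}
Taking the difference: {(1, 24, 6), (12, 34, 9), (28, 38, 36), (4, 28, 4), (7, 39, 12)}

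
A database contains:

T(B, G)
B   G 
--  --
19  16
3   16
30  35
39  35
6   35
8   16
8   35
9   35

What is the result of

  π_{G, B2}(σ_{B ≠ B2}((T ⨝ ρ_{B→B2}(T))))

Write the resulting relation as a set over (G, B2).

{(16, 19), (16, 3), (16, 8), (35, 30), (35, 39), (35, 6), (35, 8), (35, 9)}

ρ[B→B2]: schema becomes (B2, G); tuples unchanged.
T ⋈ ρ_{B→B2}(T) (natural join on G): {(19, 16, 19), (19, 16, 3), (19, 16, 8), (3, 16, 19), (3, 16, 3), (3, 16, 8), (30, 35, 30), (30, 35, 39), (30, 35, 6), (30, 35, 8), (30, 35, 9), (39, 35, 30), (39, 35, 39), (39, 35, 6), (39, 35, 8), (39, 35, 9), (6, 35, 30), (6, 35, 39), (6, 35, 6), (6, 35, 8), (6, 35, 9), (8, 16, 19), (8, 16, 3), (8, 16, 8), (8, 35, 30), (8, 35, 39), (8, 35, 6), (8, 35, 8), (8, 35, 9), (9, 35, 30), (9, 35, 39), (9, 35, 6), (9, 35, 8), (9, 35, 9)}
Apply σ_{B ≠ B2}; surviving tuples: {(19, 16, 3), (19, 16, 8), (3, 16, 19), (3, 16, 8), (30, 35, 39), (30, 35, 6), (30, 35, 8), (30, 35, 9), (39, 35, 30), (39, 35, 6), (39, 35, 8), (39, 35, 9), (6, 35, 30), (6, 35, 39), (6, 35, 8), (6, 35, 9), (8, 16, 19), (8, 16, 3), (8, 35, 30), (8, 35, 39), (8, 35, 6), (8, 35, 9), (9, 35, 30), (9, 35, 39), (9, 35, 6), (9, 35, 8)}
Projecting to G, B2 (18 duplicate(s) eliminated): {(16, 19), (16, 3), (16, 8), (35, 30), (35, 39), (35, 6), (35, 8), (35, 9)}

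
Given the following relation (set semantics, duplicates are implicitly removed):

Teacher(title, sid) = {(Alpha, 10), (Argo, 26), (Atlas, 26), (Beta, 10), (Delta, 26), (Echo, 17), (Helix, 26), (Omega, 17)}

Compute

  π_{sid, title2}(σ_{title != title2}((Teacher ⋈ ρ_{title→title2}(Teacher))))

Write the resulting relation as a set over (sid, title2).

{(10, Alpha), (10, Beta), (17, Echo), (17, Omega), (26, Argo), (26, Atlas), (26, Delta), (26, Helix)}

ρ[title→title2]: schema becomes (title2, sid); tuples unchanged.
Natural join on sid: {(Alpha, 10, Alpha), (Alpha, 10, Beta), (Argo, 26, Argo), (Argo, 26, Atlas), (Argo, 26, Delta), (Argo, 26, Helix), (Atlas, 26, Argo), (Atlas, 26, Atlas), (Atlas, 26, Delta), (Atlas, 26, Helix), (Beta, 10, Alpha), (Beta, 10, Beta), (Delta, 26, Argo), (Delta, 26, Atlas), (Delta, 26, Delta), (Delta, 26, Helix), (Echo, 17, Echo), (Echo, 17, Omega), (Helix, 26, Argo), (Helix, 26, Atlas), (Helix, 26, Delta), (Helix, 26, Helix), (Omega, 17, Echo), (Omega, 17, Omega)}
Selection title != title2: {(Alpha, 10, Beta), (Argo, 26, Atlas), (Argo, 26, Delta), (Argo, 26, Helix), (Atlas, 26, Argo), (Atlas, 26, Delta), (Atlas, 26, Helix), (Beta, 10, Alpha), (Delta, 26, Argo), (Delta, 26, Atlas), (Delta, 26, Helix), (Echo, 17, Omega), (Helix, 26, Argo), (Helix, 26, Atlas), (Helix, 26, Delta), (Omega, 17, Echo)}
π_{sid, title2} gives {(10, Alpha), (10, Beta), (17, Echo), (17, Omega), (26, Argo), (26, Atlas), (26, Delta), (26, Helix)} (8 duplicate(s) eliminated).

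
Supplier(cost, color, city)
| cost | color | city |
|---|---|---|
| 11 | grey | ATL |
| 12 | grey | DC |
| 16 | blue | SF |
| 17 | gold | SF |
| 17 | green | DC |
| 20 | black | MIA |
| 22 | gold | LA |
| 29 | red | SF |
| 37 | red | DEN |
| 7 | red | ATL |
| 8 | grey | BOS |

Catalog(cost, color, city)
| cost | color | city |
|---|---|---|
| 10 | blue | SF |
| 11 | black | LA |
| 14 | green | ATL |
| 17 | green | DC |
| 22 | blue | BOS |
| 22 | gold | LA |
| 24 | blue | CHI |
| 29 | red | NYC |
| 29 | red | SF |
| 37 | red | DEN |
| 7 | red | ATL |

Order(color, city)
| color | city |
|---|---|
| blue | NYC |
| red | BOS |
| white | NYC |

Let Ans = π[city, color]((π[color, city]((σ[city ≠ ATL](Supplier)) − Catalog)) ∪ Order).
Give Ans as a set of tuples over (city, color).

Selection city ≠ ATL: {(12, grey, DC), (16, blue, SF), (17, gold, SF), (17, green, DC), (20, black, MIA), (22, gold, LA), (29, red, SF), (37, red, DEN), (8, grey, BOS)}
Taking the difference: {(12, grey, DC), (16, blue, SF), (17, gold, SF), (20, black, MIA), (8, grey, BOS)}
π[color, city]: project onto (color, city) → {(black, MIA), (blue, SF), (gold, SF), (grey, BOS), (grey, DC)}
Taking the union: {(black, MIA), (blue, NYC), (blue, SF), (gold, SF), (grey, BOS), (grey, DC), (red, BOS), (white, NYC)}
π[city, color]: project onto (city, color) → {(BOS, grey), (BOS, red), (DC, grey), (MIA, black), (NYC, blue), (NYC, white), (SF, blue), (SF, gold)}

{(BOS, grey), (BOS, red), (DC, grey), (MIA, black), (NYC, blue), (NYC, white), (SF, blue), (SF, gold)}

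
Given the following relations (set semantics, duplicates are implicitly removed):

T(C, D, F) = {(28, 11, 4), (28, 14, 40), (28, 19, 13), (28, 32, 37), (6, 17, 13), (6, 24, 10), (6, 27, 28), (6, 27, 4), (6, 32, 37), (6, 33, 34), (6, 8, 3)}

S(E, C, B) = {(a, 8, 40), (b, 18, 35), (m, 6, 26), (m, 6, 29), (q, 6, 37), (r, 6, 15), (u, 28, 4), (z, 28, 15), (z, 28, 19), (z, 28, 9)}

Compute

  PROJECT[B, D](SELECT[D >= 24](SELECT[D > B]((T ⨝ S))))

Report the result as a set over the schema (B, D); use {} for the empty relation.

T ⋈ S (natural join on C): {(28, 11, 4, u, 4), (28, 11, 4, z, 15), (28, 11, 4, z, 19), (28, 11, 4, z, 9), (28, 14, 40, u, 4), (28, 14, 40, z, 15), (28, 14, 40, z, 19), (28, 14, 40, z, 9), (28, 19, 13, u, 4), (28, 19, 13, z, 15), (28, 19, 13, z, 19), (28, 19, 13, z, 9), (28, 32, 37, u, 4), (28, 32, 37, z, 15), (28, 32, 37, z, 19), (28, 32, 37, z, 9), (6, 17, 13, m, 26), (6, 17, 13, m, 29), (6, 17, 13, q, 37), (6, 17, 13, r, 15), (6, 24, 10, m, 26), (6, 24, 10, m, 29), (6, 24, 10, q, 37), (6, 24, 10, r, 15), (6, 27, 28, m, 26), (6, 27, 28, m, 29), (6, 27, 28, q, 37), (6, 27, 28, r, 15), (6, 27, 4, m, 26), (6, 27, 4, m, 29), (6, 27, 4, q, 37), (6, 27, 4, r, 15), (6, 32, 37, m, 26), (6, 32, 37, m, 29), (6, 32, 37, q, 37), (6, 32, 37, r, 15), (6, 33, 34, m, 26), (6, 33, 34, m, 29), (6, 33, 34, q, 37), (6, 33, 34, r, 15), (6, 8, 3, m, 26), (6, 8, 3, m, 29), (6, 8, 3, q, 37), (6, 8, 3, r, 15)}
σ[D > B]: keep tuples satisfying D > B → {(28, 11, 4, u, 4), (28, 11, 4, z, 9), (28, 14, 40, u, 4), (28, 14, 40, z, 9), (28, 19, 13, u, 4), (28, 19, 13, z, 15), (28, 19, 13, z, 9), (28, 32, 37, u, 4), (28, 32, 37, z, 15), (28, 32, 37, z, 19), (28, 32, 37, z, 9), (6, 17, 13, r, 15), (6, 24, 10, r, 15), (6, 27, 28, m, 26), (6, 27, 28, r, 15), (6, 27, 4, m, 26), (6, 27, 4, r, 15), (6, 32, 37, m, 26), (6, 32, 37, m, 29), (6, 32, 37, r, 15), (6, 33, 34, m, 26), (6, 33, 34, m, 29), (6, 33, 34, r, 15)}
σ[D >= 24]: keep tuples satisfying D >= 24 → {(28, 32, 37, u, 4), (28, 32, 37, z, 15), (28, 32, 37, z, 19), (28, 32, 37, z, 9), (6, 24, 10, r, 15), (6, 27, 28, m, 26), (6, 27, 28, r, 15), (6, 27, 4, m, 26), (6, 27, 4, r, 15), (6, 32, 37, m, 26), (6, 32, 37, m, 29), (6, 32, 37, r, 15), (6, 33, 34, m, 26), (6, 33, 34, m, 29), (6, 33, 34, r, 15)}
Projecting to B, D (3 duplicate(s) eliminated): {(15, 24), (15, 27), (15, 32), (15, 33), (19, 32), (26, 27), (26, 32), (26, 33), (29, 32), (29, 33), (4, 32), (9, 32)}

{(15, 24), (15, 27), (15, 32), (15, 33), (19, 32), (26, 27), (26, 32), (26, 33), (29, 32), (29, 33), (4, 32), (9, 32)}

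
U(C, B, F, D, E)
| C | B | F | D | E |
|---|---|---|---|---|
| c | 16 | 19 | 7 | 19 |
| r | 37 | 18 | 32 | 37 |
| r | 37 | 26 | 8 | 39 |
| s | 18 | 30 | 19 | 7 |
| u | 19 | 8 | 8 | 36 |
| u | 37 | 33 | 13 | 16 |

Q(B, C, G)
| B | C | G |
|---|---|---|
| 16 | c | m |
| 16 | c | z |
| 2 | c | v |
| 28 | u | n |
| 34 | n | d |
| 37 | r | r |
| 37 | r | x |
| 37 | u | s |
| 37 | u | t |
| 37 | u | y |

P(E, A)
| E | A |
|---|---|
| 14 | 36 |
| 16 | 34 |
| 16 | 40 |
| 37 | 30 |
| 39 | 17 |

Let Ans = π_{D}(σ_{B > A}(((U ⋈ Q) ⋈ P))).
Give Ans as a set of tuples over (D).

{13, 32, 8}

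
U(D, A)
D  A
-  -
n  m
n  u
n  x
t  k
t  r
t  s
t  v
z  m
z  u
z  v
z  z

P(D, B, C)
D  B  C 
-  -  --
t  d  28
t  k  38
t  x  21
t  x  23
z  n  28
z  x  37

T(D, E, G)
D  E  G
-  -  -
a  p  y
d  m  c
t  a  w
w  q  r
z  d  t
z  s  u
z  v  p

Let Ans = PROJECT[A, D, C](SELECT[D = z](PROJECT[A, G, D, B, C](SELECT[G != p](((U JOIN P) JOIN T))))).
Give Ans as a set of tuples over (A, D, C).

{(m, z, 28), (m, z, 37), (u, z, 28), (u, z, 37), (v, z, 28), (v, z, 37), (z, z, 28), (z, z, 37)}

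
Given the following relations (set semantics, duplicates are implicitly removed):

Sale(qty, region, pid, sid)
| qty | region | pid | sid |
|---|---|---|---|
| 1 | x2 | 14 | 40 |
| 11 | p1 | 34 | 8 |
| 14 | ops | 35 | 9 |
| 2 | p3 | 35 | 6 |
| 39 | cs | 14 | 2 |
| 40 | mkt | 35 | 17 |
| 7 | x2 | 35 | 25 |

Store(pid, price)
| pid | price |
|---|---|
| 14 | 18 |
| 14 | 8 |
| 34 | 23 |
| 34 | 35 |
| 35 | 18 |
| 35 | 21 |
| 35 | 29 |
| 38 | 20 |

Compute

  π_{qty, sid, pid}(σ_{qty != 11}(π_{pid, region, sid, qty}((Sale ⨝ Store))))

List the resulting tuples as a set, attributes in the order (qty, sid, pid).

{(1, 40, 14), (14, 9, 35), (2, 6, 35), (39, 2, 14), (40, 17, 35), (7, 25, 35)}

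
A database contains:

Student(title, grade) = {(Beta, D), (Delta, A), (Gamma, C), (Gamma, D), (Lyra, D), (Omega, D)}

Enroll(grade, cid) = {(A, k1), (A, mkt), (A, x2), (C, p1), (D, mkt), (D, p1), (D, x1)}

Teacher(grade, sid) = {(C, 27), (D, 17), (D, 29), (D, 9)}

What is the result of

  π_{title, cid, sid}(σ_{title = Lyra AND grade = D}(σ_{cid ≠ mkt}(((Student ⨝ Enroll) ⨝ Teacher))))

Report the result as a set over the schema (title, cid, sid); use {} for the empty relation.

Student ⋈ Enroll (natural join on grade): {(Beta, D, mkt), (Beta, D, p1), (Beta, D, x1), (Delta, A, k1), (Delta, A, mkt), (Delta, A, x2), (Gamma, C, p1), (Gamma, D, mkt), (Gamma, D, p1), (Gamma, D, x1), (Lyra, D, mkt), (Lyra, D, p1), (Lyra, D, x1), (Omega, D, mkt), (Omega, D, p1), (Omega, D, x1)}
(Student ⨝ Enroll) ⋈ Teacher (natural join on grade): {(Beta, D, mkt, 17), (Beta, D, mkt, 29), (Beta, D, mkt, 9), (Beta, D, p1, 17), (Beta, D, p1, 29), (Beta, D, p1, 9), (Beta, D, x1, 17), (Beta, D, x1, 29), (Beta, D, x1, 9), (Gamma, C, p1, 27), (Gamma, D, mkt, 17), (Gamma, D, mkt, 29), (Gamma, D, mkt, 9), (Gamma, D, p1, 17), (Gamma, D, p1, 29), (Gamma, D, p1, 9), (Gamma, D, x1, 17), (Gamma, D, x1, 29), (Gamma, D, x1, 9), (Lyra, D, mkt, 17), (Lyra, D, mkt, 29), (Lyra, D, mkt, 9), (Lyra, D, p1, 17), (Lyra, D, p1, 29), (Lyra, D, p1, 9), (Lyra, D, x1, 17), (Lyra, D, x1, 29), (Lyra, D, x1, 9), (Omega, D, mkt, 17), (Omega, D, mkt, 29), (Omega, D, mkt, 9), (Omega, D, p1, 17), (Omega, D, p1, 29), (Omega, D, p1, 9), (Omega, D, x1, 17), (Omega, D, x1, 29), (Omega, D, x1, 9)}
Selection cid ≠ mkt: {(Beta, D, p1, 17), (Beta, D, p1, 29), (Beta, D, p1, 9), (Beta, D, x1, 17), (Beta, D, x1, 29), (Beta, D, x1, 9), (Gamma, C, p1, 27), (Gamma, D, p1, 17), (Gamma, D, p1, 29), (Gamma, D, p1, 9), (Gamma, D, x1, 17), (Gamma, D, x1, 29), (Gamma, D, x1, 9), (Lyra, D, p1, 17), (Lyra, D, p1, 29), (Lyra, D, p1, 9), (Lyra, D, x1, 17), (Lyra, D, x1, 29), (Lyra, D, x1, 9), (Omega, D, p1, 17), (Omega, D, p1, 29), (Omega, D, p1, 9), (Omega, D, x1, 17), (Omega, D, x1, 29), (Omega, D, x1, 9)}
Selection title = Lyra AND grade = D: {(Lyra, D, p1, 17), (Lyra, D, p1, 29), (Lyra, D, p1, 9), (Lyra, D, x1, 17), (Lyra, D, x1, 29), (Lyra, D, x1, 9)}
Projecting to title, cid, sid: {(Lyra, p1, 17), (Lyra, p1, 29), (Lyra, p1, 9), (Lyra, x1, 17), (Lyra, x1, 29), (Lyra, x1, 9)}

{(Lyra, p1, 17), (Lyra, p1, 29), (Lyra, p1, 9), (Lyra, x1, 17), (Lyra, x1, 29), (Lyra, x1, 9)}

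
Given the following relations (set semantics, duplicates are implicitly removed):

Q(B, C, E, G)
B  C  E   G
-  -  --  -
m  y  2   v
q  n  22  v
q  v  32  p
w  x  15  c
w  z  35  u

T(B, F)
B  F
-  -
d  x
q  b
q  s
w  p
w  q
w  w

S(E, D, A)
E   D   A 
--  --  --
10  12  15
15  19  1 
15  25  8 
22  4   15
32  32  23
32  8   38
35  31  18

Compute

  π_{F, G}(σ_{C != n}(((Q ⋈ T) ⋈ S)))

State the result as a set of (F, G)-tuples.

{(b, p), (p, c), (p, u), (q, c), (q, u), (s, p), (w, c), (w, u)}

Q ⋈ T (natural join on B): {(q, n, 22, v, b), (q, n, 22, v, s), (q, v, 32, p, b), (q, v, 32, p, s), (w, x, 15, c, p), (w, x, 15, c, q), (w, x, 15, c, w), (w, z, 35, u, p), (w, z, 35, u, q), (w, z, 35, u, w)}
(Q ⋈ T) ⋈ S (natural join on E): {(q, n, 22, v, b, 4, 15), (q, n, 22, v, s, 4, 15), (q, v, 32, p, b, 32, 23), (q, v, 32, p, b, 8, 38), (q, v, 32, p, s, 32, 23), (q, v, 32, p, s, 8, 38), (w, x, 15, c, p, 19, 1), (w, x, 15, c, p, 25, 8), (w, x, 15, c, q, 19, 1), (w, x, 15, c, q, 25, 8), (w, x, 15, c, w, 19, 1), (w, x, 15, c, w, 25, 8), (w, z, 35, u, p, 31, 18), (w, z, 35, u, q, 31, 18), (w, z, 35, u, w, 31, 18)}
Apply σ_{C != n}; surviving tuples: {(q, v, 32, p, b, 32, 23), (q, v, 32, p, b, 8, 38), (q, v, 32, p, s, 32, 23), (q, v, 32, p, s, 8, 38), (w, x, 15, c, p, 19, 1), (w, x, 15, c, p, 25, 8), (w, x, 15, c, q, 19, 1), (w, x, 15, c, q, 25, 8), (w, x, 15, c, w, 19, 1), (w, x, 15, c, w, 25, 8), (w, z, 35, u, p, 31, 18), (w, z, 35, u, q, 31, 18), (w, z, 35, u, w, 31, 18)}
Projecting to F, G (5 duplicate(s) eliminated): {(b, p), (p, c), (p, u), (q, c), (q, u), (s, p), (w, c), (w, u)}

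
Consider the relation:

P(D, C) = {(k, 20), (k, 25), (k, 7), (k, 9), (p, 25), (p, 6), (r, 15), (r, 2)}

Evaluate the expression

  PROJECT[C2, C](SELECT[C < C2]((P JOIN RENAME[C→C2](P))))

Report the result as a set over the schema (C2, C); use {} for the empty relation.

{(15, 2), (20, 7), (20, 9), (25, 20), (25, 6), (25, 7), (25, 9), (9, 7)}

ρ[C→C2]: schema becomes (D, C2); tuples unchanged.
Joining P and RENAME[C→C2](P) on D yields {(k, 20, 20), (k, 20, 25), (k, 20, 7), (k, 20, 9), (k, 25, 20), (k, 25, 25), (k, 25, 7), (k, 25, 9), (k, 7, 20), (k, 7, 25), (k, 7, 7), (k, 7, 9), (k, 9, 20), (k, 9, 25), (k, 9, 7), (k, 9, 9), (p, 25, 25), (p, 25, 6), (p, 6, 25), (p, 6, 6), (r, 15, 15), (r, 15, 2), (r, 2, 15), (r, 2, 2)}.
Filtering on C < C2 leaves {(k, 20, 25), (k, 7, 20), (k, 7, 25), (k, 7, 9), (k, 9, 20), (k, 9, 25), (p, 6, 25), (r, 2, 15)}.
Projecting to C2, C: {(15, 2), (20, 7), (20, 9), (25, 20), (25, 6), (25, 7), (25, 9), (9, 7)}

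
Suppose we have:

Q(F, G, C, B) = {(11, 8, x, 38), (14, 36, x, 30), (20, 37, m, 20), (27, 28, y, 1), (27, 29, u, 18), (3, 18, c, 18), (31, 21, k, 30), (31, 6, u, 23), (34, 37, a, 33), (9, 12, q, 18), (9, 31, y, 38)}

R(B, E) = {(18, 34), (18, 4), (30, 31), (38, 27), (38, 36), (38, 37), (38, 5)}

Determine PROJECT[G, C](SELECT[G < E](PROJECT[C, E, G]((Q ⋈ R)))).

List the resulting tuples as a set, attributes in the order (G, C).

Q ⋈ R (natural join on B): {(11, 8, x, 38, 27), (11, 8, x, 38, 36), (11, 8, x, 38, 37), (11, 8, x, 38, 5), (14, 36, x, 30, 31), (27, 29, u, 18, 34), (27, 29, u, 18, 4), (3, 18, c, 18, 34), (3, 18, c, 18, 4), (31, 21, k, 30, 31), (9, 12, q, 18, 34), (9, 12, q, 18, 4), (9, 31, y, 38, 27), (9, 31, y, 38, 36), (9, 31, y, 38, 37), (9, 31, y, 38, 5)}
π_{C, E, G} gives {(c, 34, 18), (c, 4, 18), (k, 31, 21), (q, 34, 12), (q, 4, 12), (u, 34, 29), (u, 4, 29), (x, 27, 8), (x, 31, 36), (x, 36, 8), (x, 37, 8), (x, 5, 8), (y, 27, 31), (y, 36, 31), (y, 37, 31), (y, 5, 31)}.
Filtering on G < E leaves {(c, 34, 18), (k, 31, 21), (q, 34, 12), (u, 34, 29), (x, 27, 8), (x, 36, 8), (x, 37, 8), (y, 36, 31), (y, 37, 31)}.
π_{G, C} gives {(12, q), (18, c), (21, k), (29, u), (31, y), (8, x)} (3 duplicate(s) eliminated).

{(12, q), (18, c), (21, k), (29, u), (31, y), (8, x)}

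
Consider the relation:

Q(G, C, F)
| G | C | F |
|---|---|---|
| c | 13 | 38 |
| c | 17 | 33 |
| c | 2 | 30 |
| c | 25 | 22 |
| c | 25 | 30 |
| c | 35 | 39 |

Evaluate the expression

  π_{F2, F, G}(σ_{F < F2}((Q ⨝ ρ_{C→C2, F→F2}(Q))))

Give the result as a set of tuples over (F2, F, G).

{(30, 22, c), (33, 22, c), (33, 30, c), (38, 22, c), (38, 30, c), (38, 33, c), (39, 22, c), (39, 30, c), (39, 33, c), (39, 38, c)}

ρ[C→C2, F→F2]: schema becomes (G, C2, F2); tuples unchanged.
Natural join on G: {(c, 13, 38, 13, 38), (c, 13, 38, 17, 33), (c, 13, 38, 2, 30), (c, 13, 38, 25, 22), (c, 13, 38, 25, 30), (c, 13, 38, 35, 39), (c, 17, 33, 13, 38), (c, 17, 33, 17, 33), (c, 17, 33, 2, 30), (c, 17, 33, 25, 22), (c, 17, 33, 25, 30), (c, 17, 33, 35, 39), (c, 2, 30, 13, 38), (c, 2, 30, 17, 33), (c, 2, 30, 2, 30), (c, 2, 30, 25, 22), (c, 2, 30, 25, 30), (c, 2, 30, 35, 39), (c, 25, 22, 13, 38), (c, 25, 22, 17, 33), (c, 25, 22, 2, 30), (c, 25, 22, 25, 22), (c, 25, 22, 25, 30), (c, 25, 22, 35, 39), (c, 25, 30, 13, 38), (c, 25, 30, 17, 33), (c, 25, 30, 2, 30), (c, 25, 30, 25, 22), (c, 25, 30, 25, 30), (c, 25, 30, 35, 39), (c, 35, 39, 13, 38), (c, 35, 39, 17, 33), (c, 35, 39, 2, 30), (c, 35, 39, 25, 22), (c, 35, 39, 25, 30), (c, 35, 39, 35, 39)}
Filtering on F < F2 leaves {(c, 13, 38, 35, 39), (c, 17, 33, 13, 38), (c, 17, 33, 35, 39), (c, 2, 30, 13, 38), (c, 2, 30, 17, 33), (c, 2, 30, 35, 39), (c, 25, 22, 13, 38), (c, 25, 22, 17, 33), (c, 25, 22, 2, 30), (c, 25, 22, 25, 30), (c, 25, 22, 35, 39), (c, 25, 30, 13, 38), (c, 25, 30, 17, 33), (c, 25, 30, 35, 39)}.
Keep only column(s) F2, F, G (4 duplicate(s) eliminated): {(30, 22, c), (33, 22, c), (33, 30, c), (38, 22, c), (38, 30, c), (38, 33, c), (39, 22, c), (39, 30, c), (39, 33, c), (39, 38, c)}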